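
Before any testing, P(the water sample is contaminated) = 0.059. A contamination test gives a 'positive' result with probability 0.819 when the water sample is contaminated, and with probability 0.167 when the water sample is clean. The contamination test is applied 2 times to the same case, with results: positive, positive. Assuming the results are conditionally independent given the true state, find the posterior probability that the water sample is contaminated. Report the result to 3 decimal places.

Posterior P(H) ≈ 0.601

Let H be the event that the water sample is contaminated; start with P(H) = 0.059. P('positive'|H) = 0.819, P('positive'|¬H) = 0.167.
Update on result 1 ('positive'): P(H) ← 0.819·0.0590 / (0.819·0.0590 + 0.167·0.9410) = 0.048321/0.20547 = 0.2352.
Update on result 2 ('positive'): P(H) ← 0.819·0.2352 / (0.819·0.2352 + 0.167·0.7648) = 0.19261/0.32033 = 0.6013.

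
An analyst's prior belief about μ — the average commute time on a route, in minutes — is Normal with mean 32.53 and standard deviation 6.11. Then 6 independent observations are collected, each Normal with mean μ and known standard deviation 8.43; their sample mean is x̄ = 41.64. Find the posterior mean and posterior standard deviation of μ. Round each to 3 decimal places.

With known σ, the Normal prior is conjugate. Weight on the data is w = (n/σ²)/(n/σ² + 1/τ₀²) = 0.0844299/(0.0844299+0.0267866) = 0.75915.
Posterior mean = w·x̄ + (1−w)·μ₀ = 0.75915·41.64 + 0.24085·32.53 = 39.446. Posterior variance = 1/(0.0844299+0.0267866) = 8.99147, so SD = 2.999.

Posterior mean ≈ 39.446; posterior SD ≈ 2.999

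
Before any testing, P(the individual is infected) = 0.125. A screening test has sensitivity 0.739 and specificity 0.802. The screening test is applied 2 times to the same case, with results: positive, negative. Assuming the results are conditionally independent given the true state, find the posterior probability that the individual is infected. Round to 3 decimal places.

With H the event that the individual is infected, the joint likelihood of the observed sequence is P(data|H) = 0.739·0.261 = 0.19288 and P(data|¬H) = 0.198·0.802 = 0.15880.
Bayes: P(H|data) = 0.125·0.19288 / (0.125·0.19288 + 0.875·0.15880) = 0.024110/0.16306 = 0.1479.

Posterior P(H) ≈ 0.148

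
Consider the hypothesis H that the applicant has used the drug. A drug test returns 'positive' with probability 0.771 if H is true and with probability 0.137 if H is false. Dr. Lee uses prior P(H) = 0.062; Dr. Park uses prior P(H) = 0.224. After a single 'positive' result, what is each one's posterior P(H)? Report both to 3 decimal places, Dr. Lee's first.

Dr. Lee: 0.271; Dr. Park: 0.619

The likelihood ratio for a 'positive' result is 0.771/0.137 = 5.6277.
Dr. Lee: prior odds 0.062/0.938 = 0.066098; posterior odds 0.37198; posterior probability 0.271.
Dr. Park: prior odds 0.224/0.776 = 0.28866; posterior odds 1.6245; posterior probability 0.619.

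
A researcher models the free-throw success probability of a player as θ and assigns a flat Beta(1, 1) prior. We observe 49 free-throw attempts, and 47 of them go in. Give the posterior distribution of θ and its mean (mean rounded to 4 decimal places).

Observing 47 successes and 2 failures updates Beta(1, 1) by adding the success and failure counts to the two shape parameters: α = 1+47 = 48, β = 1+2 = 3.
E[θ | data] = 48/(48+3) = 0.9412.

Posterior: Beta(48, 3); mean ≈ 0.9412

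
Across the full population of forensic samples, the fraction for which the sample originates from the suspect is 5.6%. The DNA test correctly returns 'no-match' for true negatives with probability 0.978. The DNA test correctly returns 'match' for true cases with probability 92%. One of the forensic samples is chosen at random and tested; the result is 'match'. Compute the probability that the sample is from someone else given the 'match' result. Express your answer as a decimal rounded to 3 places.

Write H for 'the sample originates from the suspect'. Prior odds H:¬H = 0.056/0.944 = 0.059322. For the 'match' outcome, the likelihood ratio is 0.92/0.022 = 41.818.
Posterior odds = 0.059322 × 41.818 = 2.4807, so P(H|E) = 2.4807/(1+2.4807) = 0.713. Then P(¬H|E) = 1 − 0.713 = 0.287.

P(¬H | E) ≈ 0.287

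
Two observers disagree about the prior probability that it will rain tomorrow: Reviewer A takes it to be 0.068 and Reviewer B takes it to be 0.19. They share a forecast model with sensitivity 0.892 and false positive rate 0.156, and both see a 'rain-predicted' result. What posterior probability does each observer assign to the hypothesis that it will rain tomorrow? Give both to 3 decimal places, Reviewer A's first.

The likelihood ratio for a 'rain-predicted' result is 0.892/0.156 = 5.7179.
Reviewer A: prior odds 0.068/0.932 = 0.072961; posterior odds 0.41719; posterior probability 0.294.
Reviewer B: prior odds 0.19/0.81 = 0.23457; posterior odds 1.3412; posterior probability 0.573.

Reviewer A: 0.294; Reviewer B: 0.573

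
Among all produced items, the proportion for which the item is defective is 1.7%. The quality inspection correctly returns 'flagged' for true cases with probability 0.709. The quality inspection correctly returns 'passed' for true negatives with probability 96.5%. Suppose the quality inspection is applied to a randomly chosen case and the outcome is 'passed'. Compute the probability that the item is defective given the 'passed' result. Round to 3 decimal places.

Let H be the event that the item is defective. P(H) = 0.017, so P(¬H) = 0.983. With E the 'passed' result, P(E|H) = 0.291 and P(E|¬H) = 0.965.
P(E) = 0.291·0.017 + 0.965·0.983 = 0.0049470 + 0.94859 = 0.95354.
By Bayes' theorem, P(H|E) = 0.0049470 / 0.95354 = 0.005.

P(H | E) ≈ 0.005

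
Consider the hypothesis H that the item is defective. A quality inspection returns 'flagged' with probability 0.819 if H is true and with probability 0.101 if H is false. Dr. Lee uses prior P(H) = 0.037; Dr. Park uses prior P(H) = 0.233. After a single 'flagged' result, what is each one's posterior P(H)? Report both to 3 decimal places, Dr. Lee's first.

P('+'|H) = 0.819, P('+'|¬H) = 0.101.
Dr. Lee: numerator 0.819·0.037 = 0.030303; evidence = 0.030303+0.101·0.963 = 0.12757; posterior = 0.238.
Dr. Park: numerator 0.819·0.233 = 0.19083; evidence = 0.19083+0.101·0.767 = 0.26829; posterior = 0.711.

Dr. Lee: 0.238; Dr. Park: 0.711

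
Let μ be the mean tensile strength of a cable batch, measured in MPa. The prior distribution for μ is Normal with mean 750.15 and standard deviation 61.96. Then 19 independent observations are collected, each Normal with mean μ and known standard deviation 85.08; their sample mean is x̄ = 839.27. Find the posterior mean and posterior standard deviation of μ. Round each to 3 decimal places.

Prior precision 1/τ₀² = 1/61.96² = 0.00026048; data precision n/σ² = 19/85.08² = 0.00262481.
Posterior precision = 0.00026048 + 0.00262481 = 0.00288530, giving posterior SD = 1/√0.00288530 = 18.617.
Posterior mean = (0.00026048·750.15 + 0.00262481·839.27) / 0.00288530 = 831.224.

Posterior mean ≈ 831.224; posterior SD ≈ 18.617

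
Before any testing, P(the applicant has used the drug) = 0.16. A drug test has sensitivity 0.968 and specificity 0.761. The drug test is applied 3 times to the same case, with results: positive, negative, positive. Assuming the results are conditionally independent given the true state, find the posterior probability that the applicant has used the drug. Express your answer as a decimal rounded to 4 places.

Posterior P(H) ≈ 0.1161

Let H be the event that the applicant has used the drug; start with P(H) = 0.16. P('positive'|H) = 0.968, P('positive'|¬H) = 0.239.
Update on result 1 ('positive'): P(H) ← 0.968·0.1600 / (0.968·0.1600 + 0.239·0.8400) = 0.15488/0.35564 = 0.4355.
Update on result 2 ('negative'): P(H) ← 0.032·0.4355 / (0.032·0.4355 + 0.761·0.5645) = 0.013936/0.44352 = 0.0314.
Update on result 3 ('positive'): P(H) ← 0.968·0.0314 / (0.968·0.0314 + 0.239·0.9686) = 0.030415/0.26191 = 0.1161.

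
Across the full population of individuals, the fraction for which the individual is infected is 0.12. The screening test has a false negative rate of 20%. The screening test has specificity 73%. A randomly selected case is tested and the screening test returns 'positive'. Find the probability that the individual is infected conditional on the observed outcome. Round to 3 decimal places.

P(H | E) ≈ 0.288

Let H be the event that the individual is infected. P(H) = 0.12, so P(¬H) = 0.88. With E the 'positive' result, P(E|H) = 0.8 and P(E|¬H) = 0.27.
P(E) = 0.8·0.12 + 0.27·0.88 = 0.096000 + 0.23760 = 0.33360.
By Bayes' theorem, P(H|E) = 0.096000 / 0.33360 = 0.288.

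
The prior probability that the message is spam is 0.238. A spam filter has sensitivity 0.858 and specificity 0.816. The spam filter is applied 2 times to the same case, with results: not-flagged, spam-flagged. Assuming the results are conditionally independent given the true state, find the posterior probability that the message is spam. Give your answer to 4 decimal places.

With H the event that the message is spam, the joint likelihood of the observed sequence is P(data|H) = 0.142·0.858 = 0.12184 and P(data|¬H) = 0.816·0.184 = 0.15014.
Bayes: P(H|data) = 0.238·0.12184 / (0.238·0.12184 + 0.762·0.15014) = 0.028997/0.14341 = 0.2022.

Posterior P(H) ≈ 0.2022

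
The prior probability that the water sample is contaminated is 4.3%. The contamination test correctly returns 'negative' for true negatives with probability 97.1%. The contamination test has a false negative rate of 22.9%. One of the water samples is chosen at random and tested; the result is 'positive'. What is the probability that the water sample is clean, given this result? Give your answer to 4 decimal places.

P(¬H | E) ≈ 0.4557

Let H be the event that the water sample is contaminated. P(H) = 0.043, so P(¬H) = 0.957. With E the 'positive' result, P(E|H) = 0.771 and P(E|¬H) = 0.029.
P(E) = 0.771·0.043 + 0.029·0.957 = 0.033153 + 0.027753 = 0.060906.
By Bayes' theorem, P(H|E) = 0.033153 / 0.060906 = 0.5443. Hence P(¬H|E) = 1 − 0.5443 = 0.4557.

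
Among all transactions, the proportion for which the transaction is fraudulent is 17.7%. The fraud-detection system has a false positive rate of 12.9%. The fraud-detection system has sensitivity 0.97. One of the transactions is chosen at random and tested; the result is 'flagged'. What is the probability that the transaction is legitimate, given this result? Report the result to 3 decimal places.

P(¬H | E) ≈ 0.382

Let H be the event that the transaction is fraudulent. P(H) = 0.177, so P(¬H) = 0.823. With E the 'flagged' result, P(E|H) = 0.97 and P(E|¬H) = 0.129.
P(E) = 0.97·0.177 + 0.129·0.823 = 0.17169 + 0.10617 = 0.27786.
By Bayes' theorem, P(H|E) = 0.17169 / 0.27786 = 0.618. Hence P(¬H|E) = 1 − 0.618 = 0.382.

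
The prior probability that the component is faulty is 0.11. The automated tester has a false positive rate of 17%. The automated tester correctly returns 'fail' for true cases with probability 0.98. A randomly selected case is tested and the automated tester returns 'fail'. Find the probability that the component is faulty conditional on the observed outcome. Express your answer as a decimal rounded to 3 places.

P(H | E) ≈ 0.416

Write H for 'the component is faulty'. Prior odds H:¬H = 0.11/0.89 = 0.12360. For the 'fail' outcome, the likelihood ratio is 0.98/0.17 = 5.7647.
Posterior odds = 0.12360 × 5.7647 = 0.71249, so P(H|E) = 0.71249/(1+0.71249) = 0.416.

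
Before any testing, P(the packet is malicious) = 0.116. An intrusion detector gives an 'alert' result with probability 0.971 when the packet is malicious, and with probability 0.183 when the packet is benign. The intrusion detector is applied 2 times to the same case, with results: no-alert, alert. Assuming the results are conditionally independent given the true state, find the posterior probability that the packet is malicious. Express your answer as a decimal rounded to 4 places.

Posterior P(H) ≈ 0.0241

Let H be the event that the packet is malicious; start with P(H) = 0.116. P('alert'|H) = 0.971, P('alert'|¬H) = 0.183.
Update on result 1 ('no-alert'): P(H) ← 0.029·0.1160 / (0.029·0.1160 + 0.817·0.8840) = 0.0033640/0.72559 = 0.0046.
Update on result 2 ('alert'): P(H) ← 0.971·0.0046 / (0.971·0.0046 + 0.183·0.9954) = 0.0045018/0.18665 = 0.0241.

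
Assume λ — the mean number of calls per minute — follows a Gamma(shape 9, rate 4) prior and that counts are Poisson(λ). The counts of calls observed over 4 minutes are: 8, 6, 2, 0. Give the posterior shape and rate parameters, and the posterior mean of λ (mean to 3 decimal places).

Posterior: Gamma(shape=25, rate=8); mean ≈ 3.125

Total count ∑xᵢ = 16 over n = 4 minutes.
Gamma is conjugate to the Poisson likelihood: posterior is Gamma(shape = 9+16 = 25, rate = 4+4 = 8).
E[λ | data] = 25/8 = 3.125.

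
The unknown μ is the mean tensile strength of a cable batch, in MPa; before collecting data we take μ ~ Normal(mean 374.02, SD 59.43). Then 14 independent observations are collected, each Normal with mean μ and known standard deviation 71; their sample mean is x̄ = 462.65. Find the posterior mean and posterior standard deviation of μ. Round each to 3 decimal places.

Prior precision 1/τ₀² = 1/59.43² = 0.00028313; data precision n/σ² = 14/71² = 0.00277723.
Posterior precision = 0.00028313 + 0.00277723 = 0.00306036, giving posterior SD = 1/√0.00306036 = 18.076.
Posterior mean = (0.00028313·374.02 + 0.00277723·462.65) / 0.00306036 = 454.450.

Posterior mean ≈ 454.450; posterior SD ≈ 18.076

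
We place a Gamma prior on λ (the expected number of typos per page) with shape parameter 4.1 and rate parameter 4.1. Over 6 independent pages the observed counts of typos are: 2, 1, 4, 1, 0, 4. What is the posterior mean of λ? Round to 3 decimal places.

Posterior mean ≈ 1.594

The Poisson likelihood adds the total count to the shape and the number of exposure periods to the rate. Here ∑xᵢ = 12 and n = 6, so shape 4.1→16.1 and rate 4.1→10.1.
E[λ | data] = 16.1/10.1 = 1.594.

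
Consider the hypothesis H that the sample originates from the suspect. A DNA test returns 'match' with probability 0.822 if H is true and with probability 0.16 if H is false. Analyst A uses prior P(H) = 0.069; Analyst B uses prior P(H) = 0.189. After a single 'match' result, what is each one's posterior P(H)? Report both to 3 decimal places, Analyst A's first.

The likelihood ratio for a 'match' result is 0.822/0.16 = 5.1375.
Analyst A: prior odds 0.069/0.931 = 0.074114; posterior odds 0.38076; posterior probability 0.276.
Analyst B: prior odds 0.189/0.811 = 0.23305; posterior odds 1.1973; posterior probability 0.545.

Analyst A: 0.276; Analyst B: 0.545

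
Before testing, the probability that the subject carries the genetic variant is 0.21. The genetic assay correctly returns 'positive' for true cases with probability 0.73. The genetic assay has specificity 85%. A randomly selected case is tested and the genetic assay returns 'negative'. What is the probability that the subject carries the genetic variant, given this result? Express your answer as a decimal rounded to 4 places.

Let H be the event that the subject carries the genetic variant. P(H) = 0.21, so P(¬H) = 0.79. With E the 'negative' result, P(E|H) = 0.27 and P(E|¬H) = 0.85.
P(E) = 0.27·0.21 + 0.85·0.79 = 0.056700 + 0.67150 = 0.72820.
By Bayes' theorem, P(H|E) = 0.056700 / 0.72820 = 0.0779.

P(H | E) ≈ 0.0779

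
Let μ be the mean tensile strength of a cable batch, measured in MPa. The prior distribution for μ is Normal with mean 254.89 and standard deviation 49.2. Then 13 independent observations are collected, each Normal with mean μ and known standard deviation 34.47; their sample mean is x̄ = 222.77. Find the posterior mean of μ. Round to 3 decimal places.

Posterior mean ≈ 223.939

Prior precision 1/τ₀² = 1/49.2² = 0.00041311; data precision n/σ² = 13/34.47² = 0.0109411.
Posterior precision = 0.00041311 + 0.0109411 = 0.0113542.
Posterior mean = (0.00041311·254.89 + 0.0109411·222.77) / 0.0113542 = 223.939.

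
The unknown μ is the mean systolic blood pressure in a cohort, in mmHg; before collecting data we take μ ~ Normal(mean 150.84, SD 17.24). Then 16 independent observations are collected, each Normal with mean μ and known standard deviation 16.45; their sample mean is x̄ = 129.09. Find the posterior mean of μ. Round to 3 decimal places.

With known σ, the Normal prior is conjugate. Weight on the data is w = (n/σ²)/(n/σ² + 1/τ₀²) = 0.0591273/(0.0591273+0.00336454) = 0.94616.
Posterior mean = w·x̄ + (1−w)·μ₀ = 0.94616·129.09 + 0.053840·150.84 = 130.261.

Posterior mean ≈ 130.261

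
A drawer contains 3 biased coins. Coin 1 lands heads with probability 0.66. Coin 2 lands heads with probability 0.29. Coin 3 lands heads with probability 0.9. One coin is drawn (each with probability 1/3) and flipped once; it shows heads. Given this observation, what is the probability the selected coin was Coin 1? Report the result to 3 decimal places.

Posterior probability ≈ 0.357

Tabulate prior·likelihood by source: [1] prior 0.333333, lik 0.66, product 0.2200; [2] prior 0.333333, lik 0.29, product 0.09667; [3] prior 0.333333, lik 0.9, product 0.3000.
Normalizing constant = 0.61667; the posterior for Coin 1 is its product over the sum, 0.2200/0.61667 = 0.357.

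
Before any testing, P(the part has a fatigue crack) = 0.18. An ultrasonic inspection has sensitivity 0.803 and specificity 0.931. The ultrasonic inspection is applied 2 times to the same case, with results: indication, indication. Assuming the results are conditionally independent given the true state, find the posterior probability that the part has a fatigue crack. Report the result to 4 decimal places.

Let H be the event that the part has a fatigue crack; start with P(H) = 0.18. P('indication'|H) = 0.803, P('indication'|¬H) = 0.069.
Update on result 1 ('indication'): P(H) ← 0.803·0.1800 / (0.803·0.1800 + 0.069·0.8200) = 0.14454/0.20112 = 0.7187.
Update on result 2 ('indication'): P(H) ← 0.803·0.7187 / (0.803·0.7187 + 0.069·0.2813) = 0.57710/0.59651 = 0.9675.

Posterior P(H) ≈ 0.9675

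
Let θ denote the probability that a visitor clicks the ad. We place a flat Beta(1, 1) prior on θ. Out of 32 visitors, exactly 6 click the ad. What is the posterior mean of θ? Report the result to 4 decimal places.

Observing 6 successes and 26 failures updates Beta(1, 1) by adding the success and failure counts to the two shape parameters: α = 1+6 = 7, β = 1+26 = 27.
Posterior mean = α/(α+β) = 7/34 = 0.2059.

Posterior mean ≈ 0.2059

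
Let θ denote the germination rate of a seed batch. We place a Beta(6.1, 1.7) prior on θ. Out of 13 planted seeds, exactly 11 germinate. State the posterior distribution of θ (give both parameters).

Posterior: Beta(17.1, 3.7)

Observing 11 successes and 2 failures updates Beta(6.1, 1.7) by adding the success and failure counts to the two shape parameters: α = 6.1+11 = 17.1, β = 1.7+2 = 3.7.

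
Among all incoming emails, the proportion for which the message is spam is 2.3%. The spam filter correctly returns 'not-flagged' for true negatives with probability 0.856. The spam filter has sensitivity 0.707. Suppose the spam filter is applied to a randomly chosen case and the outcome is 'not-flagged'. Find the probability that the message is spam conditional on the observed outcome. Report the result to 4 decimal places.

P(H | E) ≈ 0.0080

Write H for 'the message is spam'. Prior odds H:¬H = 0.023/0.977 = 0.023541. For the 'not-flagged' outcome, the likelihood ratio is 0.293/0.856 = 0.34229.
Posterior odds = 0.023541 × 0.34229 = 0.0080580, so P(H|E) = 0.0080580/(1+0.0080580) = 0.0080.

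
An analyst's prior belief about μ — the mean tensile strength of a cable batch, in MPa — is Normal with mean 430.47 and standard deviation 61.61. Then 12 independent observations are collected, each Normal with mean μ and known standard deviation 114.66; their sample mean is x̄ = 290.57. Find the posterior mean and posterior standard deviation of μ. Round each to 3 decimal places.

Posterior mean ≈ 321.905; posterior SD ≈ 29.158

Prior precision 1/τ₀² = 1/61.61² = 0.00026345; data precision n/σ² = 12/114.66² = 0.00091276.
Posterior precision = 0.00026345 + 0.00091276 = 0.00117621, giving posterior SD = 1/√0.00117621 = 29.158.
Posterior mean = (0.00026345·430.47 + 0.00091276·290.57) / 0.00117621 = 321.905.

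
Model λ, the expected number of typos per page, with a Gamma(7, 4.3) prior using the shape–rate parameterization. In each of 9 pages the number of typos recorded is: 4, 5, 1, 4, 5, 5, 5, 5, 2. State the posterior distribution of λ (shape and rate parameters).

The Poisson likelihood adds the total count to the shape and the number of exposure periods to the rate. Here ∑xᵢ = 36 and n = 9, so shape 7→43 and rate 4.3→13.3.

Posterior: Gamma(shape=43, rate=13.3)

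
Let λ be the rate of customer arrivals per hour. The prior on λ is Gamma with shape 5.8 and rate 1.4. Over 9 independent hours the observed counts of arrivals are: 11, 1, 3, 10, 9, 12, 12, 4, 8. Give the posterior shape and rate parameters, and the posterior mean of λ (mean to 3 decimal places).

Total count ∑xᵢ = 70 over n = 9 hours.
Gamma is conjugate to the Poisson likelihood: posterior is Gamma(shape = 5.8+70 = 75.8, rate = 1.4+9 = 10.4).
Posterior mean = shape/rate = 75.8/10.4 = 7.288.

Posterior: Gamma(shape=75.8, rate=10.4); mean ≈ 7.288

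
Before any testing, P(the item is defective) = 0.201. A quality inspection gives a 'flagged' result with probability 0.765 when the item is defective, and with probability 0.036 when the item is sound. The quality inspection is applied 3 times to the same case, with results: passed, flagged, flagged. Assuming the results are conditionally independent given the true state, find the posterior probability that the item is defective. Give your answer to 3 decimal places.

Posterior P(H) ≈ 0.965

With H the event that the item is defective, the joint likelihood of the observed sequence is P(data|H) = 0.235·0.765·0.765 = 0.13753 and P(data|¬H) = 0.964·0.036·0.036 = 0.0012493.
Bayes: P(H|data) = 0.201·0.13753 / (0.201·0.13753 + 0.799·0.0012493) = 0.027643/0.028641 = 0.9651.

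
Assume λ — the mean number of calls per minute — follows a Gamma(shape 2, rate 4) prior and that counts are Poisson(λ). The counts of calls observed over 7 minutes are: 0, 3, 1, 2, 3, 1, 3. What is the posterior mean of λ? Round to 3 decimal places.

The Poisson likelihood adds the total count to the shape and the number of exposure periods to the rate. Here ∑xᵢ = 13 and n = 7, so shape 2→15 and rate 4→11.
Posterior mean = shape/rate = 15/11 = 1.364.

Posterior mean ≈ 1.364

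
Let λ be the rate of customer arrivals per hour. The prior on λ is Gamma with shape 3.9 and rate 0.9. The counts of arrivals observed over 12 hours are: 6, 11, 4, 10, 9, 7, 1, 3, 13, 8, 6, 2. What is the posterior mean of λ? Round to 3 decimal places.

The Poisson likelihood adds the total count to the shape and the number of exposure periods to the rate. Here ∑xᵢ = 80 and n = 12, so shape 3.9→83.9 and rate 0.9→12.9.
Posterior mean = shape/rate = 83.9/12.9 = 6.504.

Posterior mean ≈ 6.504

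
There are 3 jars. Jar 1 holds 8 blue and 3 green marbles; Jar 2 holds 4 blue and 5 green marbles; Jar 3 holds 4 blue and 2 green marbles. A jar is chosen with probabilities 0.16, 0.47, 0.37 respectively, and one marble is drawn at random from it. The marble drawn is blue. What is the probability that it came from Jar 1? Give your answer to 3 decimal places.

Posterior probability ≈ 0.203

P(blue|Jar 1) = 0.7273; P(blue|Jar 2) = 0.4444; P(blue|Jar 3) = 0.6667.
Prior × likelihood for each source: 0.16·0.7273=0.1164, 0.47·0.4444=0.2089, 0.37·0.6667=0.2467. Summing gives P(blue) = 0.57192.
P(Jar 1 | blue) = 0.1164 / 0.57192 = 0.203.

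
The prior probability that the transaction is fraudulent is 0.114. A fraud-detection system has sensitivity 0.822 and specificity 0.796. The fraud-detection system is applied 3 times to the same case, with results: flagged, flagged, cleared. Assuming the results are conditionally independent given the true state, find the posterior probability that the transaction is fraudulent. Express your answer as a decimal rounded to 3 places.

Posterior P(H) ≈ 0.318

Let H be the event that the transaction is fraudulent; start with P(H) = 0.114. P('flagged'|H) = 0.822, P('flagged'|¬H) = 0.204.
Update on result 1 ('flagged'): P(H) ← 0.822·0.1140 / (0.822·0.1140 + 0.204·0.8860) = 0.093708/0.27445 = 0.3414.
Update on result 2 ('flagged'): P(H) ← 0.822·0.3414 / (0.822·0.3414 + 0.204·0.6586) = 0.28066/0.41501 = 0.6763.
Update on result 3 ('cleared'): P(H) ← 0.178·0.6763 / (0.178·0.6763 + 0.796·0.3237) = 0.12038/0.37806 = 0.3184.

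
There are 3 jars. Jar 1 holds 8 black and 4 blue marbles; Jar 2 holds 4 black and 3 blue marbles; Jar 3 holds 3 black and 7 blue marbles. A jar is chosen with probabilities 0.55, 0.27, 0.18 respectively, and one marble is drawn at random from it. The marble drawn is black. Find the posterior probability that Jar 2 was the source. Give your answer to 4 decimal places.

P(black|Jar 1) = 0.6667; P(black|Jar 2) = 0.5714; P(black|Jar 3) = 0.3.
Prior × likelihood for each source: 0.55·0.6667=0.3667, 0.27·0.5714=0.1543, 0.18·0.3=0.05400. Summing gives P(black) = 0.57495.
P(Jar 2 | black) = 0.1543 / 0.57495 = 0.2683.

Posterior probability ≈ 0.2683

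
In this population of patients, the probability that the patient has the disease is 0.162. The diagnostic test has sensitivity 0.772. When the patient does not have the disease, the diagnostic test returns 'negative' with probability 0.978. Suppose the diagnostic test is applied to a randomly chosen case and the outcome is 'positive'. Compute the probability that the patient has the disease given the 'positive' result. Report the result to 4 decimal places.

Let H be the event that the patient has the disease. P(H) = 0.162, so P(¬H) = 0.838. With E the 'positive' result, P(E|H) = 0.772 and P(E|¬H) = 0.022.
P(E) = 0.772·0.162 + 0.022·0.838 = 0.12506 + 0.018436 = 0.14350.
By Bayes' theorem, P(H|E) = 0.12506 / 0.14350 = 0.8715.

P(H | E) ≈ 0.8715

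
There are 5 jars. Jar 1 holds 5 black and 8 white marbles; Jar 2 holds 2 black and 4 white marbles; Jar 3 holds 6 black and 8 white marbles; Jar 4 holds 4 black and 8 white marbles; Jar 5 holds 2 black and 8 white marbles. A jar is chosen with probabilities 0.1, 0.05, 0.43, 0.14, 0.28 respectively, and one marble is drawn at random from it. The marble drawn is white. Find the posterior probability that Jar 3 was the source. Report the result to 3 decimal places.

Tabulate prior·likelihood by source: [1] prior 0.1, lik 0.6154, product 0.06154; [2] prior 0.05, lik 0.6667, product 0.03333; [3] prior 0.43, lik 0.5714, product 0.2457; [4] prior 0.14, lik 0.6667, product 0.09333; [5] prior 0.28, lik 0.8, product 0.2240.
Normalizing constant = 0.65792; the posterior for Jar 3 is its product over the sum, 0.2457/0.65792 = 0.373.

Posterior probability ≈ 0.373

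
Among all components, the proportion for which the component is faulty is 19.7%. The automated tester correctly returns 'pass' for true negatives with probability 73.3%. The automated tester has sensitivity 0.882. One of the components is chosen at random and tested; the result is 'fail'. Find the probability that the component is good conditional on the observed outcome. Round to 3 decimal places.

Let H be the event that the component is faulty. P(H) = 0.197, so P(¬H) = 0.803. With E the 'fail' result, P(E|H) = 0.882 and P(E|¬H) = 0.267.
P(E) = 0.882·0.197 + 0.267·0.803 = 0.17375 + 0.21440 = 0.38816.
By Bayes' theorem, P(H|E) = 0.17375 / 0.38816 = 0.448. Hence P(¬H|E) = 1 − 0.448 = 0.552.

P(¬H | E) ≈ 0.552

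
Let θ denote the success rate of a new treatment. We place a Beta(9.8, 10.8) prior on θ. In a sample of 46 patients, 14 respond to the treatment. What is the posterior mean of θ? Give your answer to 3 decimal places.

Posterior mean ≈ 0.357

The binomial likelihood is conjugate to the Beta prior: with 14 successes and 32 failures, the posterior is Beta(9.8+14, 10.8+32) = Beta(23.8, 42.8).
Posterior mean = α/(α+β) = 23.8/66.6 = 0.357.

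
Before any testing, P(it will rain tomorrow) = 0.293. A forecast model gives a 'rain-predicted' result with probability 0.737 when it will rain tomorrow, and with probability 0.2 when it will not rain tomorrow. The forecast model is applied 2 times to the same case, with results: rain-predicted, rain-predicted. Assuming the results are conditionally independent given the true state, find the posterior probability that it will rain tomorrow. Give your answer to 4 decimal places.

Posterior P(H) ≈ 0.8491

With H the event that it will rain tomorrow, the joint likelihood of the observed sequence is P(data|H) = 0.737·0.737 = 0.54317 and P(data|¬H) = 0.2·0.2 = 0.040000.
Bayes: P(H|data) = 0.293·0.54317 / (0.293·0.54317 + 0.707·0.040000) = 0.15915/0.18743 = 0.8491.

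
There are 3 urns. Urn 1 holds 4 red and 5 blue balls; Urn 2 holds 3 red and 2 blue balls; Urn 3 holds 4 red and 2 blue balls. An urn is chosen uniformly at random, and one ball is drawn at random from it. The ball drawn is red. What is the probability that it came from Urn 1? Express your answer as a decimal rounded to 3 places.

Tabulate prior·likelihood by source: [1] prior 0.333333, lik 0.4444, product 0.1481; [2] prior 0.333333, lik 0.6, product 0.2000; [3] prior 0.333333, lik 0.6667, product 0.2222.
Normalizing constant = 0.57037; the posterior for Urn 1 is its product over the sum, 0.1481/0.57037 = 0.260.

Posterior probability ≈ 0.260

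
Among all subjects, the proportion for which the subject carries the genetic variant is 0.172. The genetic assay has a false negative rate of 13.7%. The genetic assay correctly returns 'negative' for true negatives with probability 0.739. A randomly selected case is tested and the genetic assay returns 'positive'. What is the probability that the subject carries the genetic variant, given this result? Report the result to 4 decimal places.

P(H | E) ≈ 0.4072

Let H be the event that the subject carries the genetic variant. P(H) = 0.172, so P(¬H) = 0.828. With E the 'positive' result, P(E|H) = 0.863 and P(E|¬H) = 0.261.
P(E) = 0.863·0.172 + 0.261·0.828 = 0.14844 + 0.21611 = 0.36454.
By Bayes' theorem, P(H|E) = 0.14844 / 0.36454 = 0.4072.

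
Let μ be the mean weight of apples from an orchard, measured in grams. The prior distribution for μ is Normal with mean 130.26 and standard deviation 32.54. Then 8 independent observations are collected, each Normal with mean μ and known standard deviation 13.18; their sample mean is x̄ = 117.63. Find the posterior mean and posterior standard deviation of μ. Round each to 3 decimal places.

Posterior mean ≈ 117.884; posterior SD ≈ 4.613

Prior precision 1/τ₀² = 1/32.54² = 0.00094442; data precision n/σ² = 8/13.18² = 0.0460531.
Posterior precision = 0.00094442 + 0.0460531 = 0.0469976, giving posterior SD = 1/√0.0469976 = 4.613.
Posterior mean = (0.00094442·130.26 + 0.0460531·117.63) / 0.0469976 = 117.884.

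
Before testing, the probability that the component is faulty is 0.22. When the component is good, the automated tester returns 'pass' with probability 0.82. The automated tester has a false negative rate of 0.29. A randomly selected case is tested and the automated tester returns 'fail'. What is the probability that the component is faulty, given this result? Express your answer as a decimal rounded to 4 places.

Let H be the event that the component is faulty. P(H) = 0.22, so P(¬H) = 0.78. With E the 'fail' result, P(E|H) = 0.71 and P(E|¬H) = 0.18.
P(E) = 0.71·0.22 + 0.18·0.78 = 0.15620 + 0.14040 = 0.29660.
By Bayes' theorem, P(H|E) = 0.15620 / 0.29660 = 0.5266.

P(H | E) ≈ 0.5266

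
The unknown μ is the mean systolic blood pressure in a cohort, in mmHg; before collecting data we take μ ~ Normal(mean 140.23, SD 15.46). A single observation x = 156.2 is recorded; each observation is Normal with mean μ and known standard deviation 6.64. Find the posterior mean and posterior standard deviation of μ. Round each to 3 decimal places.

With known σ, the Normal prior is conjugate. Weight on the data is w = (n/σ²)/(n/σ² + 1/τ₀²) = 0.0226811/(0.0226811+0.00418390) = 0.84426.
Posterior mean = w·x̄ + (1−w)·μ₀ = 0.84426·156.2 + 0.15574·140.23 = 153.713. Posterior variance = 1/(0.0226811+0.00418390) = 37.2232, so SD = 6.101.

Posterior mean ≈ 153.713; posterior SD ≈ 6.101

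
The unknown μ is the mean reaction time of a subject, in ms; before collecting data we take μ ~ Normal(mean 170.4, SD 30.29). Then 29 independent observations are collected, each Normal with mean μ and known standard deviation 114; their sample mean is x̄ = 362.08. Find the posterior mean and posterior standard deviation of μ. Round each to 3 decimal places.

Posterior mean ≈ 299.179; posterior SD ≈ 17.352

Prior precision 1/τ₀² = 1/30.29² = 0.00108994; data precision n/σ² = 29/114² = 0.00223146.
Posterior precision = 0.00108994 + 0.00223146 = 0.00332139, giving posterior SD = 1/√0.00332139 = 17.352.
Posterior mean = (0.00108994·170.4 + 0.00223146·362.08) / 0.00332139 = 299.179.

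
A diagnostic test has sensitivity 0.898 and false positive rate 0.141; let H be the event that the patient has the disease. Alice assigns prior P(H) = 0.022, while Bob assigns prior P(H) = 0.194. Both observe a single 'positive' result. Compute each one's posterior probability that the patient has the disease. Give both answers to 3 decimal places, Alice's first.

Alice: 0.125; Bob: 0.605

The likelihood ratio for a 'positive' result is 0.898/0.141 = 6.3688.
Alice: prior odds 0.022/0.978 = 0.022495; posterior odds 0.14327; posterior probability 0.125.
Bob: prior odds 0.194/0.806 = 0.24069; posterior odds 1.5329; posterior probability 0.605.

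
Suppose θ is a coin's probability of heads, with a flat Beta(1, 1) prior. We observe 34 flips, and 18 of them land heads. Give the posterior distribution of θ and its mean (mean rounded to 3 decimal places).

Posterior: Beta(19, 17); mean ≈ 0.528

The binomial likelihood is conjugate to the Beta prior: with 18 successes and 16 failures, the posterior is Beta(1+18, 1+16) = Beta(19, 17).
Posterior mean = α/(α+β) = 19/36 = 0.528.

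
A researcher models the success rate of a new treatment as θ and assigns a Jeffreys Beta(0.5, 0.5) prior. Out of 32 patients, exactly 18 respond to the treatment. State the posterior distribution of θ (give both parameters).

Observing 18 successes and 14 failures updates Beta(0.5, 0.5) by adding the success and failure counts to the two shape parameters: α = 0.5+18 = 18.5, β = 0.5+14 = 14.5.

Posterior: Beta(18.5, 14.5)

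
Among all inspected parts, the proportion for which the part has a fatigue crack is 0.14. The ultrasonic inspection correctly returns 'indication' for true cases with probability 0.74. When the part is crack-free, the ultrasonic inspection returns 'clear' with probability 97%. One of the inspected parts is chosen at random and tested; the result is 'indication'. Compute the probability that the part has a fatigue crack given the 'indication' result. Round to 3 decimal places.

P(H | E) ≈ 0.801

Write H for 'the part has a fatigue crack'. Prior odds H:¬H = 0.14/0.86 = 0.16279. For the 'indication' outcome, the likelihood ratio is 0.74/0.03 = 24.667.
Posterior odds = 0.16279 × 24.667 = 4.0155, so P(H|E) = 4.0155/(1+4.0155) = 0.801.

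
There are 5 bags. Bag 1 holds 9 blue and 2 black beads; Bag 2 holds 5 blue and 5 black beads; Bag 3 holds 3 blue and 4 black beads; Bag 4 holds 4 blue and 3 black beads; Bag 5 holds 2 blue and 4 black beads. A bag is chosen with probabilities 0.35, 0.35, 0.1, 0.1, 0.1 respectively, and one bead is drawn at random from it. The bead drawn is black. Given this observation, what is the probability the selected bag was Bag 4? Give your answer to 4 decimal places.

Tabulate prior·likelihood by source: [1] prior 0.35, lik 0.1818, product 0.06364; [2] prior 0.35, lik 0.5, product 0.1750; [3] prior 0.1, lik 0.5714, product 0.05714; [4] prior 0.1, lik 0.4286, product 0.04286; [5] prior 0.1, lik 0.6667, product 0.06667.
Normalizing constant = 0.40530; the posterior for Bag 4 is its product over the sum, 0.04286/0.40530 = 0.1057.

Posterior probability ≈ 0.1057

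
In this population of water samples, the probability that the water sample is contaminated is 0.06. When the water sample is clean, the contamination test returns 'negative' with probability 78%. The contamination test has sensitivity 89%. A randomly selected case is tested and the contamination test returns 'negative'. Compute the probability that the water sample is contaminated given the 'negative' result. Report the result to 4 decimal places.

P(H | E) ≈ 0.0089

Write H for 'the water sample is contaminated'. Prior odds H:¬H = 0.06/0.94 = 0.063830. For the 'negative' outcome, the likelihood ratio is 0.11/0.78 = 0.14103.
Posterior odds = 0.063830 × 0.14103 = 0.0090016, so P(H|E) = 0.0090016/(1+0.0090016) = 0.0089.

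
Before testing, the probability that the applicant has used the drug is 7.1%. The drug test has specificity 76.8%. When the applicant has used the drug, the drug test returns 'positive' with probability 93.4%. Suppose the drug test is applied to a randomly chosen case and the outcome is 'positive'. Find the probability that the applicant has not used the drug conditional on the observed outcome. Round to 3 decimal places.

P(¬H | E) ≈ 0.765

Write H for 'the applicant has used the drug'. Prior odds H:¬H = 0.071/0.929 = 0.076426. For the 'positive' outcome, the likelihood ratio is 0.934/0.232 = 4.0259.
Posterior odds = 0.076426 × 4.0259 = 0.30768, so P(H|E) = 0.30768/(1+0.30768) = 0.235. Then P(¬H|E) = 1 − 0.235 = 0.765.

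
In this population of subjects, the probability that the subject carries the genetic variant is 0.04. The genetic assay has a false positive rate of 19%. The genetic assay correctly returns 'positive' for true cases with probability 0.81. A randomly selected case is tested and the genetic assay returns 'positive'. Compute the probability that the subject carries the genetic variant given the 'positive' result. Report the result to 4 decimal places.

P(H | E) ≈ 0.1508

Write H for 'the subject carries the genetic variant'. Prior odds H:¬H = 0.04/0.96 = 0.041667. For the 'positive' outcome, the likelihood ratio is 0.81/0.19 = 4.2632.
Posterior odds = 0.041667 × 4.2632 = 0.17763, so P(H|E) = 0.17763/(1+0.17763) = 0.1508.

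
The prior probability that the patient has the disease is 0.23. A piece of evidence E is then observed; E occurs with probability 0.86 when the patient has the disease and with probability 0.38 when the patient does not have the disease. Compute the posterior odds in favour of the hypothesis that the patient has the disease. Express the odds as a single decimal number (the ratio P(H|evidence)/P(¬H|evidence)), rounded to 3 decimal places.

Prior odds = 0.23/(1−0.23) = 0.29870. In log-odds, ln(0.29870) = -1.2083.
Add log likelihood ratio: ln(2.2632) = 0.81676.
Posterior log-odds = -0.39155, so posterior odds = exp(-0.39155) = 0.67601.

Posterior odds ≈ 0.676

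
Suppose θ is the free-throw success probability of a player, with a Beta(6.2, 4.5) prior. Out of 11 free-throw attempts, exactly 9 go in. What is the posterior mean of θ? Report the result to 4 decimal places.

Observing 9 successes and 2 failures updates Beta(6.2, 4.5) by adding the success and failure counts to the two shape parameters: α = 6.2+9 = 15.2, β = 4.5+2 = 6.5.
E[θ | data] = 15.2/(15.2+6.5) = 0.7005.

Posterior mean ≈ 0.7005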